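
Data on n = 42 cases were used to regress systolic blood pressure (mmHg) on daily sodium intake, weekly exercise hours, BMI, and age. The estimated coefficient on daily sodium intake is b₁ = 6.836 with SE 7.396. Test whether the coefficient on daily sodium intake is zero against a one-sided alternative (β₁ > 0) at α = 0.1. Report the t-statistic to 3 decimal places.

H₀: β₁ = 0 vs H₁: β₁ > 0.
t = (b₁ − β₁⁰)/SE = 6.836 / 7.396 = 0.924.
df = n − k − 1 = 42 − 4 − 1 = 37.
One-sided p ≈ 0.1807, which is ≥ 0.1, so fail to reject H₀.
The data do not give significant evidence that the true slope on daily sodium intake is positive, holding the other predictors fixed.

t = 0.924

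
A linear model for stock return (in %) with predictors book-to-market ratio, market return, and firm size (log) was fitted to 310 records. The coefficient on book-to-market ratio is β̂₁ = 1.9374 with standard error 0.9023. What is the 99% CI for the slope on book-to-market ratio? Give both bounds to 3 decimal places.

df = n − k − 1 = 310 − 3 − 1 = 306.
t* = t_{0.005, 306} = 2.591991.
Margin = t* × SE = 2.591991 × 0.9023 = 2.33875.
CI: 1.9374 ± 2.33875 → (-0.401, 4.276).
With 99% confidence, each one-unit increase in book-to-market ratio is associated with a change of between -0.401 and 4.276 % in stock return, holding the other predictors fixed.

(-0.401, 4.276)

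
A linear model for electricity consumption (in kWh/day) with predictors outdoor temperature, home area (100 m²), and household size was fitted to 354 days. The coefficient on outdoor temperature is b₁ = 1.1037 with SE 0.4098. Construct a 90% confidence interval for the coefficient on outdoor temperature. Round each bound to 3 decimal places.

df = n − k − 1 = 354 − 3 − 1 = 350.
t* = t_{0.05, 350} = 1.649219.
Margin = t* × SE = 1.649219 × 0.4098 = 0.67585.
CI: 1.1037 ± 0.67585 → (0.428, 1.780).
With 90% confidence, each one-unit increase in outdoor temperature is associated with a change of between 0.428 and 1.780 kWh/day in electricity consumption, holding the other predictors fixed.

(0.428, 1.780)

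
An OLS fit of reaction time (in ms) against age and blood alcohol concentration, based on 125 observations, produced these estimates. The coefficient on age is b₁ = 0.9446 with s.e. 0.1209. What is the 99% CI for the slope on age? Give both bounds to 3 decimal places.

(0.628, 1.261)

df = n − k − 1 = 125 − 2 − 1 = 122.
t* = t_{0.005, 122} = 2.616729.
Margin = t* × SE = 2.616729 × 0.1209 = 0.31636.
CI: 0.9446 ± 0.31636 → (0.628, 1.261).
With 99% confidence, each one-unit increase in age is associated with a change of between 0.628 and 1.261 ms in reaction time, holding the other predictors fixed.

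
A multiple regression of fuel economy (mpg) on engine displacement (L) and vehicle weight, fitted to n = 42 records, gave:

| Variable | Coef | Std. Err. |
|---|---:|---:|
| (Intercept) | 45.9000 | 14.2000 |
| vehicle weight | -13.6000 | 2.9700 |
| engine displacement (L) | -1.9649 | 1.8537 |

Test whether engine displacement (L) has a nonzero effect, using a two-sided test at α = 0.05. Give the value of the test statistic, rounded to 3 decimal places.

t = -1.060

Read off: b = -1.9649, SE = 1.8537 for engine displacement (L).
H₀: β₁ = 0 vs H₁: β₁ ≠ 0.
t = -1.9649 / 1.8537 = -1.060.
df = n − k − 1 = 42 − 2 − 1 = 39.
Two-sided p ≈ 0.2957, which is ≥ 0.05, so fail to reject H₀.
The data do not give significant evidence of an association between engine displacement (L) and fuel economy, after adjusting for the other predictors.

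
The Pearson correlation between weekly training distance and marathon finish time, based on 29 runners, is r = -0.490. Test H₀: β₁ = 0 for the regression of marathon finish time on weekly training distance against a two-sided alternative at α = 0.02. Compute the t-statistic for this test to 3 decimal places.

t = r·√(n − 2)/√(1 − r²) = -0.490·√27/√0.7599 = -2.921.
df = n − 2 = 27.
Two-sided p ≈ 0.0070, which is < 0.02, so reject H₀.
There is evidence of a linear association between weekly training distance and marathon finish time.

t = -2.921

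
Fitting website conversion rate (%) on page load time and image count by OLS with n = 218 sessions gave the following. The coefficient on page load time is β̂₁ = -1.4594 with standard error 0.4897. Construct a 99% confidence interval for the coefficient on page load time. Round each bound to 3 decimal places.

df = n − k − 1 = 218 − 2 − 1 = 215.
t* = t_{0.005, 215} = 2.598889.
Margin = t* × SE = 2.598889 × 0.4897 = 1.27268.
CI: -1.4594 ± 1.27268 → (-2.732, -0.187).
With 99% confidence, each one-unit increase in page load time is associated with a change of between -2.732 and -0.187 % in website conversion rate, holding the other predictors fixed.

(-2.732, -0.187)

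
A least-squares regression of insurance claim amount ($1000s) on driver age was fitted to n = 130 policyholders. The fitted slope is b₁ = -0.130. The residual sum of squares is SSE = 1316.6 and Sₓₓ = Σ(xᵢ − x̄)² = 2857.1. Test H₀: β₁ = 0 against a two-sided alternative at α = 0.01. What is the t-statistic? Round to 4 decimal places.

t = -2.1666

MSE = SSE/(n − 2) = 1316.6/128 = 10.2859.
SE(b₁) = √(MSE/Sₓₓ) = √(10.2859/2857.1) = 0.0600011.
t = -0.130 / 0.0600011 = -2.1666.
df = n − 2 = 128.
Two-sided p ≈ 0.0321, which is ≥ 0.01, so fail to reject H₀.
The data do not give significant evidence of an association between driver age and insurance claim amount.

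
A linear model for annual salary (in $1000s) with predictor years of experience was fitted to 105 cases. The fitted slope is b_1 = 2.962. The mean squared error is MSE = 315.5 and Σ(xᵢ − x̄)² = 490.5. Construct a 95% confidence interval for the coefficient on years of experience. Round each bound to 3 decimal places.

(1.371, 4.553)

SE(b_1) = √(MSE/Sₓₓ) = √(315.5/490.5) = 0.802011.
df = n − 2 = 103.
t* = t_{0.025, 103} = 1.983264.
Margin = t* × SE = 1.983264 × 0.802011 = 1.59060.
CI: 2.962 ± 1.59060 → (1.371, 4.553).
With 95% confidence, each one-unit increase in years of experience is associated with a change of between 1.371 and 4.553 $1000s in annual salary.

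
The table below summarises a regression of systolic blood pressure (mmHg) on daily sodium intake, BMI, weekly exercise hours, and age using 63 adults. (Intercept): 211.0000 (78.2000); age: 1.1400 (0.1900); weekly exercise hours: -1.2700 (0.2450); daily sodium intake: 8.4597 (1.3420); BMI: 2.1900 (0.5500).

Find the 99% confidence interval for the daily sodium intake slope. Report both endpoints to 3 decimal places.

Read off: b = 8.4597, SE = 1.3420 for daily sodium intake.
df = n − k − 1 = 63 − 4 − 1 = 58.
t* = t_{0.005, 58} = 2.663287.
Margin = t* × SE = 2.663287 × 1.3420 = 3.57413.
CI: 8.4597 ± 3.57413 → (4.886, 12.034).

(4.886, 12.034)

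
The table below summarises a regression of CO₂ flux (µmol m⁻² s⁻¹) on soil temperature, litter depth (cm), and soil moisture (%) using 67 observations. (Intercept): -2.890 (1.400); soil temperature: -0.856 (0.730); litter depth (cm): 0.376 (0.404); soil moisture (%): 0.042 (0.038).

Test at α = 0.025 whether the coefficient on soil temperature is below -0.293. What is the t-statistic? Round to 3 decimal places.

t = -0.771

Read off: b = -0.856, SE = 0.730 for soil temperature.
H₀: β₁ = -0.293 vs H₁: β₁ < -0.293.
t = (-0.856 − (-0.293)) / 0.730 = -0.771.
df = n − k − 1 = 67 − 3 − 1 = 63.
One-sided p ≈ 0.2217, which is ≥ 0.025, so fail to reject H₀.
The data do not give significant evidence that the true slope on soil temperature is below -0.293 µmol m⁻² s⁻¹ per unit, holding the other predictors fixed.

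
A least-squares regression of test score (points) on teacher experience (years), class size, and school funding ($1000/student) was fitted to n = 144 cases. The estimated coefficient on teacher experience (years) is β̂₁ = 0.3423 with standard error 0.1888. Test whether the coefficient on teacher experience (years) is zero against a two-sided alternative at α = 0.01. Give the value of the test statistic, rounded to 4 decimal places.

t = 1.8130

H₀: β₁ = 0 vs H₁: β₁ ≠ 0.
t = (β̂₁ − β₁⁰)/SE = 0.3423 / 0.1888 = 1.8130.
df = n − k − 1 = 144 − 3 − 1 = 140.
Two-sided p ≈ 0.0720, which is ≥ 0.01, so fail to reject H₀.
The data do not give significant evidence of an association between teacher experience (years) and test score, after adjusting for the other predictors.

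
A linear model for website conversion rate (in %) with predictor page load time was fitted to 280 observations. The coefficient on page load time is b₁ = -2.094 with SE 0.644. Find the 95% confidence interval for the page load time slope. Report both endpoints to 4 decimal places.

df = n − 2 = 280 − 2 = 278.
t* = t_{0.025, 278} = 1.968534.
Margin = t* × SE = 1.968534 × 0.644 = 1.267736.
CI: -2.094 ± 1.267736 → (-3.3617, -0.8263).
With 95% confidence, each one-unit increase in page load time is associated with a change of between -3.3617 and -0.8263 % in website conversion rate.

(-3.3617, -0.8263)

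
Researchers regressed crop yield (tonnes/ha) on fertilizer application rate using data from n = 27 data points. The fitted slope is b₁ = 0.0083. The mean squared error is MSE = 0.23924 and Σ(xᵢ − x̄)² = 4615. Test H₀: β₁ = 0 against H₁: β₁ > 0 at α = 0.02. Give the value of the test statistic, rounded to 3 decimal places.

SE(b₁) = √(MSE/Sₓₓ) = √(0.23924/4615) = 0.00719998.
t = 0.0083 / 0.00719998 = 1.153.
df = n − 2 = 25.
One-sided p ≈ 0.1300, which is ≥ 0.02, so fail to reject H₀.
The data do not give significant evidence that the true slope on fertilizer application rate is positive.

t = 1.153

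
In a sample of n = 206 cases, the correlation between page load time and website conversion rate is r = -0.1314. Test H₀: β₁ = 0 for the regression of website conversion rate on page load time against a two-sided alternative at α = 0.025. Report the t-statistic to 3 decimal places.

t = r·√(n − 2)/√(1 − r²) = -0.1314·√204/√0.982734 = -1.893.
df = n − 2 = 204.
Two-sided p ≈ 0.0597, which is ≥ 0.025, so fail to reject H₀.
The data do not give significant evidence of a linear association between page load time and website conversion rate.

t = -1.893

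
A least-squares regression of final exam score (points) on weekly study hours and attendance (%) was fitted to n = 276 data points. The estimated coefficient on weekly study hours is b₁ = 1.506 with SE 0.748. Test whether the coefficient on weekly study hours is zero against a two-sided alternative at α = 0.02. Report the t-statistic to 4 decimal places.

t = 2.0134

H₀: β₁ = 0 vs H₁: β₁ ≠ 0.
t = (b₁ − β₁⁰)/SE = 1.506 / 0.748 = 2.0134.
df = n − k − 1 = 276 − 2 − 1 = 273.
Two-sided p ≈ 0.0451, which is ≥ 0.02, so fail to reject H₀.
The data do not give significant evidence of an association between weekly study hours and final exam score, after adjusting for the other predictors.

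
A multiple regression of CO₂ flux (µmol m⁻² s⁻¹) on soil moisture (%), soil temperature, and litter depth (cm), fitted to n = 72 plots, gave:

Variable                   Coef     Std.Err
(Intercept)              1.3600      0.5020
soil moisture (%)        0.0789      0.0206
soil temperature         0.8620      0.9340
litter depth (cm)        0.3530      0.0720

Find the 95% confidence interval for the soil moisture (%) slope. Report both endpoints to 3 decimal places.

(0.038, 0.120)

Read off: b = 0.0789, SE = 0.0206 for soil moisture (%).
df = n − k − 1 = 72 − 3 − 1 = 68.
t* = t_{0.025, 68} = 1.995469.
Margin = t* × SE = 1.995469 × 0.0206 = 0.04111.
CI: 0.0789 ± 0.04111 → (0.038, 0.120).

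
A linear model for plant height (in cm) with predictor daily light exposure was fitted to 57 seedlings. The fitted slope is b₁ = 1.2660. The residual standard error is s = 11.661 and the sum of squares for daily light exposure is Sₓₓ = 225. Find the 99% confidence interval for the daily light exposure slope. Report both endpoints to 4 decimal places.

SE(b₁) = s/√Sₓₓ = 11.661/√225 = 0.7774.
df = n − 2 = 55.
t* = t_{0.005, 55} = 2.668216.
Margin = t* × SE = 2.668216 × 0.7774 = 2.074271.
CI: 1.2660 ± 2.074271 → (-0.8083, 3.3403).
With 99% confidence, each one-unit increase in daily light exposure is associated with a change of between -0.8083 and 3.3403 cm in plant height.

(-0.8083, 3.3403)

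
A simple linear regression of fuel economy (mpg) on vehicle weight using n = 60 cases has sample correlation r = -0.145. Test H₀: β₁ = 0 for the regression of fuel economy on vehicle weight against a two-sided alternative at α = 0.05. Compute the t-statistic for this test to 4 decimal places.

t = r·√(n − 2)/√(1 − r²) = -0.145·√58/√0.978975 = -1.1161.
df = n − 2 = 58.
Two-sided p ≈ 0.2690, which is ≥ 0.05, so fail to reject H₀.
The data do not give significant evidence of a linear association between vehicle weight and fuel economy.

t = -1.1161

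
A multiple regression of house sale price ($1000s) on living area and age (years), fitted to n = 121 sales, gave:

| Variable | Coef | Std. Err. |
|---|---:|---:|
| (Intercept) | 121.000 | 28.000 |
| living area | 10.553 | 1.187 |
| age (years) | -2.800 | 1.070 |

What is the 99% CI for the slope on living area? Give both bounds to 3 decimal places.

(7.445, 13.661)

Read off: b = 10.553, SE = 1.187 for living area.
df = n − k − 1 = 121 − 2 − 1 = 118.
t* = t_{0.005, 118} = 2.618137.
Margin = t* × SE = 2.618137 × 1.187 = 3.10773.
CI: 10.553 ± 3.10773 → (7.445, 13.661).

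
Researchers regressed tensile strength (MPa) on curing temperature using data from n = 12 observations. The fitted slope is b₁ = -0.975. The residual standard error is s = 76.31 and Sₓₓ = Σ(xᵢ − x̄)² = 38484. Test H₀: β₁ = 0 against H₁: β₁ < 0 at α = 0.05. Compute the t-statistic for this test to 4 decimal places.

t = -2.5065

SE(b₁) = s/√Sₓₓ = 76.31/√38484 = 0.388993.
t = -0.975 / 0.388993 = -2.5065.
df = n − 2 = 10.
One-sided p ≈ 0.0155, which is < 0.05, so reject H₀.
There is evidence that the true slope on curing temperature is negative.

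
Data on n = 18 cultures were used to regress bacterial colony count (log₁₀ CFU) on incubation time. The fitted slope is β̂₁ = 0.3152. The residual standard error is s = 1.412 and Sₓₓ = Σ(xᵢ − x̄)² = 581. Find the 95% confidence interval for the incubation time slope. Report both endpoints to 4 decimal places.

(0.1910, 0.4394)

SE(β̂₁) = s/√Sₓₓ = 1.412/√581 = 0.0585796.
df = n − 2 = 16.
t* = t_{0.025, 16} = 2.119905.
Margin = t* × SE = 2.119905 × 0.0585796 = 0.124183.
CI: 0.3152 ± 0.124183 → (0.1910, 0.4394).
With 95% confidence, each one-unit increase in incubation time is associated with a change of between 0.1910 and 0.4394 log₁₀ CFU in bacterial colony count.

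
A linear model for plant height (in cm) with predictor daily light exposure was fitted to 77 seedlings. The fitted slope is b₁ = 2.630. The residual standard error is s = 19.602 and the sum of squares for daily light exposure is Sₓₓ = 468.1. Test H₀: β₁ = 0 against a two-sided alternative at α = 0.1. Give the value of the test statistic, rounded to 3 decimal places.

SE(b₁) = s/√Sₓₓ = 19.602/√468.1 = 0.906006.
t = 2.630 / 0.906006 = 2.903.
df = n − 2 = 75.
Two-sided p ≈ 0.0049, which is < 0.1, so reject H₀.
There is evidence that daily light exposure is associated with plant height.

t = 2.903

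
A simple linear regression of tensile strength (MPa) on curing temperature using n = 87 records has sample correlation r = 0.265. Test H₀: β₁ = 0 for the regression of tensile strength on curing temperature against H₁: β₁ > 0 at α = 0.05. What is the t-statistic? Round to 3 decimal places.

t = r·√(n − 2)/√(1 − r²) = 0.265·√85/√0.929775 = 2.534.
df = n − 2 = 85.
One-sided p ≈ 0.0066, which is < 0.05, so reject H₀.
There is evidence of a linear association between curing temperature and tensile strength.

t = 2.534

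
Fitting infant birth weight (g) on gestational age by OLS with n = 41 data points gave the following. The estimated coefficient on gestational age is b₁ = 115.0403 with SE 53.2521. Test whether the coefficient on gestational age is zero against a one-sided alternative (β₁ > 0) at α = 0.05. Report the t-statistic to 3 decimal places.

t = 2.160

H₀: β₁ = 0 vs H₁: β₁ > 0.
t = (b₁ − β₁⁰)/SE = 115.0403 / 53.2521 = 2.160.
df = n − 2 = 41 − 2 = 39.
One-sided p ≈ 0.0185, which is < 0.05, so reject H₀.
There is evidence that the true slope on gestational age is positive.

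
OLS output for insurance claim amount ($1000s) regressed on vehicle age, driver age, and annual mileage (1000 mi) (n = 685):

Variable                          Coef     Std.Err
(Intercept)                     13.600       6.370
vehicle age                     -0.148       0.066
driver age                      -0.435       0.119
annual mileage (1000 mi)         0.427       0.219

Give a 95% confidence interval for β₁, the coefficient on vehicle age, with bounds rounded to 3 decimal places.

Read off: b = -0.148, SE = 0.066 for vehicle age.
df = n − k − 1 = 685 − 3 − 1 = 681.
t* = t_{0.025, 681} = 1.963454.
Margin = t* × SE = 1.963454 × 0.066 = 0.12959.
CI: -0.148 ± 0.12959 → (-0.278, -0.018).

(-0.278, -0.018)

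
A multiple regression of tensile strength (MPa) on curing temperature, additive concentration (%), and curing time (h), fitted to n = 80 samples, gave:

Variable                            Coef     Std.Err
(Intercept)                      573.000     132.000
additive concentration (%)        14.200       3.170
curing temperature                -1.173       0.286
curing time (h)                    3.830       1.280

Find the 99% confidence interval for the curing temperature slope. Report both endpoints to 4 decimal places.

(-1.9286, -0.4174)

Read off: b = -1.173, SE = 0.286 for curing temperature.
df = n − k − 1 = 80 − 3 − 1 = 76.
t* = t_{0.005, 76} = 2.642078.
Margin = t* × SE = 2.642078 × 0.286 = 0.755634.
CI: -1.173 ± 0.755634 → (-1.9286, -0.4174).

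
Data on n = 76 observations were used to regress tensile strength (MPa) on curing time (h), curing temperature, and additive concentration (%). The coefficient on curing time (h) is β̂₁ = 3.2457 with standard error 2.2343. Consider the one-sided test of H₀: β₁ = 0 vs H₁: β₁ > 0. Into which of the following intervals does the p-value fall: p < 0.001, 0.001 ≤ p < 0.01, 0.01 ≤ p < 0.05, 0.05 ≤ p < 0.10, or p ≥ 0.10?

0.05 ≤ p < 0.10

t = 3.2457 / 2.2343 = 1.453.
df = n − k − 1 = 76 − 3 − 1 = 72.
One-sided p = P(T_{72} > t) ≈ 0.0753.
So 0.05 ≤ p < 0.10.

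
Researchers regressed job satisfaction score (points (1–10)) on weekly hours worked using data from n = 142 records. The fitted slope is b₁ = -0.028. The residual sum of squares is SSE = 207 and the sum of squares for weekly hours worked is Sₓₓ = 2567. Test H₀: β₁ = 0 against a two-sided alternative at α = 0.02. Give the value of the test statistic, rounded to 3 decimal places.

t = -1.167

MSE = SSE/(n − 2) = 207/140 = 1.47857.
SE(b₁) = √(MSE/Sₓₓ) = √(1.47857/2567) = 0.0239998.
t = -0.028 / 0.0239998 = -1.167.
df = n − 2 = 140.
Two-sided p ≈ 0.2453, which is ≥ 0.02, so fail to reject H₀.
The data do not give significant evidence of an association between weekly hours worked and job satisfaction score.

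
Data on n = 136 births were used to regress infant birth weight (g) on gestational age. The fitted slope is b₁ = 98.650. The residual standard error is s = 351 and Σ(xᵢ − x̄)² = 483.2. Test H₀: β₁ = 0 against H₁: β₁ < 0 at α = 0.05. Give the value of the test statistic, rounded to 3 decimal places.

t = 6.178

SE(b₁) = s/√Sₓₓ = 351/√483.2 = 15.9677.
t = 98.650 / 15.9677 = 6.178.
df = n − 2 = 134.
One-sided p ≈ 1.0000, which is ≥ 0.05, so fail to reject H₀.
The data do not give significant evidence that the true slope on gestational age is negative.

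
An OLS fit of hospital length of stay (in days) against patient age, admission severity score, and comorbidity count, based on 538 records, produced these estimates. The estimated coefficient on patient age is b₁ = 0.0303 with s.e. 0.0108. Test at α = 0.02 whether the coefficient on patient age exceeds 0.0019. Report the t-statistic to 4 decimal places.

H₀: β₁ = 0.0019 vs H₁: β₁ > 0.0019.
t = (b₁ − β₁⁰)/SE = (0.0303 − 0.0019) / 0.0108 = 2.6296.
df = n − k − 1 = 538 − 3 − 1 = 534.
One-sided p ≈ 0.0044, which is < 0.02, so reject H₀.
There is evidence that the true slope on patient age exceeds 0.0019 days per unit, holding the other predictors fixed.

t = 2.6296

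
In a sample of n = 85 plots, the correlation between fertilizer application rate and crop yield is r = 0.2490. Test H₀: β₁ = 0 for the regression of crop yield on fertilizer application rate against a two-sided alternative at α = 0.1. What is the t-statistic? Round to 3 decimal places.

t = r·√(n − 2)/√(1 − r²) = 0.2490·√83/√0.937999 = 2.342.
df = n − 2 = 83.
Two-sided p ≈ 0.0216, which is < 0.1, so reject H₀.
There is evidence of a linear association between fertilizer application rate and crop yield.

t = 2.342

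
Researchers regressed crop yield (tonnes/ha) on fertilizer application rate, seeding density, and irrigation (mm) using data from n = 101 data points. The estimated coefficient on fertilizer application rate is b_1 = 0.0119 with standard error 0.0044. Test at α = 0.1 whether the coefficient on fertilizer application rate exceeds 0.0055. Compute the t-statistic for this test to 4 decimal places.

H₀: β₁ = 0.0055 vs H₁: β₁ > 0.0055.
t = (b_1 − β₁⁰)/SE = (0.0119 − 0.0055) / 0.0044 = 1.4545.
df = n − k − 1 = 101 − 3 − 1 = 97.
One-sided p ≈ 0.0745, which is < 0.1, so reject H₀.
There is evidence that the true slope on fertilizer application rate exceeds 0.0055 tonnes/ha per unit, holding the other predictors fixed.

t = 1.4545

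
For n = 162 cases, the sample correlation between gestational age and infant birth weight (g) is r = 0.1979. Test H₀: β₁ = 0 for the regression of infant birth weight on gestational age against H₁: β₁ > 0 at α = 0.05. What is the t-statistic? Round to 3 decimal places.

t = r·√(n − 2)/√(1 − r²) = 0.1979·√160/√0.960836 = 2.554.
df = n − 2 = 160.
One-sided p ≈ 0.0058, which is < 0.05, so reject H₀.
There is evidence of a linear association between gestational age and infant birth weight.

t = 2.554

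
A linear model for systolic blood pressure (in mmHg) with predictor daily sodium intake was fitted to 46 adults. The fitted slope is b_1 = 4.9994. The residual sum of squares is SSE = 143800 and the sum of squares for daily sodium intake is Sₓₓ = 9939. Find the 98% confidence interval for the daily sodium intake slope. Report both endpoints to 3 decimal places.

(3.615, 6.384)

MSE = SSE/(n − 2) = 143800/44 = 3268.18.
SE(b_1) = √(MSE/Sₓₓ) = √(3268.18/9939) = 0.573432.
df = n − 2 = 44.
t* = t_{0.01, 44} = 2.414134.
Margin = t* × SE = 2.414134 × 0.573432 = 1.38434.
CI: 4.9994 ± 1.38434 → (3.615, 6.384).
With 98% confidence, each one-unit increase in daily sodium intake is associated with a change of between 3.615 and 6.384 mmHg in systolic blood pressure.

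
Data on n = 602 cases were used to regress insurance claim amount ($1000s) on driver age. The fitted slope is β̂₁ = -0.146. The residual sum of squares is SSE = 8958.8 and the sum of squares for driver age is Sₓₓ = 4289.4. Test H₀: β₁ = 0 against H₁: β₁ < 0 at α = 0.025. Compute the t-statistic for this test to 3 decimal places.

MSE = SSE/(n − 2) = 8958.8/600 = 14.9313.
SE(β̂₁) = √(MSE/Sₓₓ) = √(14.9313/4289.4) = 0.0589999.
t = -0.146 / 0.0589999 = -2.475.
df = n − 2 = 600.
One-sided p ≈ 0.0068, which is < 0.025, so reject H₀.
There is evidence that the true slope on driver age is negative.

t = -2.475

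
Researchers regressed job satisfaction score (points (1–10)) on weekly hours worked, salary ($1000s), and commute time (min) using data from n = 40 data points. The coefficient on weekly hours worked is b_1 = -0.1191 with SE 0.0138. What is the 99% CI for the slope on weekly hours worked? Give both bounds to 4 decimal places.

(-0.1566, -0.0816)

df = n − k − 1 = 40 − 3 − 1 = 36.
t* = t_{0.005, 36} = 2.719485.
Margin = t* × SE = 2.719485 × 0.0138 = 0.037529.
CI: -0.1191 ± 0.037529 → (-0.1566, -0.0816).
With 99% confidence, each one-unit increase in weekly hours worked is associated with a change of between -0.1566 and -0.0816 points (1–10) in job satisfaction score, holding the other predictors fixed.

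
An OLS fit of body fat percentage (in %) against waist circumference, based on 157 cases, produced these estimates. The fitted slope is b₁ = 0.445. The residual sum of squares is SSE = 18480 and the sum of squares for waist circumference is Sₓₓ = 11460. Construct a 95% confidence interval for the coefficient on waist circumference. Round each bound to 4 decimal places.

(0.2435, 0.6465)

MSE = SSE/(n − 2) = 18480/155 = 119.226.
SE(b₁) = √(MSE/Sₓₓ) = √(119.226/11460) = 0.101998.
df = n − 2 = 155.
t* = t_{0.025, 155} = 1.975387.
Margin = t* × SE = 1.975387 × 0.101998 = 0.201486.
CI: 0.445 ± 0.201486 → (0.2435, 0.6465).
With 95% confidence, each one-unit increase in waist circumference is associated with a change of between 0.2435 and 0.6465 % in body fat percentage.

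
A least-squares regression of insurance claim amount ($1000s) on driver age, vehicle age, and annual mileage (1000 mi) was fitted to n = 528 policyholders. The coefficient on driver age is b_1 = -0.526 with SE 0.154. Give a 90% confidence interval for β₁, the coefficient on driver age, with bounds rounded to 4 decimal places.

(-0.7798, -0.2722)

df = n − k − 1 = 528 − 3 − 1 = 524.
t* = t_{0.05, 524} = 1.647767.
Margin = t* × SE = 1.647767 × 0.154 = 0.253756.
CI: -0.526 ± 0.253756 → (-0.7798, -0.2722).
With 90% confidence, each one-unit increase in driver age is associated with a change of between -0.7798 and -0.2722 $1000s in insurance claim amount, holding the other predictors fixed.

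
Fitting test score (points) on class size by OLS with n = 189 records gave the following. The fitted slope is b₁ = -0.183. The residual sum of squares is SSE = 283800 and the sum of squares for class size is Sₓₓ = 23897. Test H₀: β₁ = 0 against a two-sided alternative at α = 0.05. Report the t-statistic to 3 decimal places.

MSE = SSE/(n − 2) = 283800/187 = 1517.65.
SE(b₁) = √(MSE/Sₓₓ) = √(1517.65/23897) = 0.252008.
t = -0.183 / 0.252008 = -0.726.
df = n − 2 = 187.
Two-sided p ≈ 0.4686, which is ≥ 0.05, so fail to reject H₀.
The data do not give significant evidence of an association between class size and test score.

t = -0.726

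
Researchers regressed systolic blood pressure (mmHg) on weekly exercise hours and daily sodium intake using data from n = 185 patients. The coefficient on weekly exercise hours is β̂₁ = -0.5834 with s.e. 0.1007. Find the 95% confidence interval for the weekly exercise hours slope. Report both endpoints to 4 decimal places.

(-0.7821, -0.3847)

df = n − k − 1 = 185 − 2 − 1 = 182.
t* = t_{0.025, 182} = 1.973084.
Margin = t* × SE = 1.973084 × 0.1007 = 0.198690.
CI: -0.5834 ± 0.198690 → (-0.7821, -0.3847).
With 95% confidence, each one-unit increase in weekly exercise hours is associated with a change of between -0.7821 and -0.3847 mmHg in systolic blood pressure, holding the other predictors fixed.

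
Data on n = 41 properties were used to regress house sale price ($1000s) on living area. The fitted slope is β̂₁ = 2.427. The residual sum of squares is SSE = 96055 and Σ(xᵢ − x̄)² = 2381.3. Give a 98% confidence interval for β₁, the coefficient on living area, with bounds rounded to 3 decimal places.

MSE = SSE/(n − 2) = 96055/39 = 2462.95.
SE(β̂₁) = √(MSE/Sₓₓ) = √(2462.95/2381.3) = 1.017.
df = n − 2 = 39.
t* = t_{0.01, 39} = 2.425841.
Margin = t* × SE = 2.425841 × 1.017 = 2.46708.
CI: 2.427 ± 2.46708 → (-0.040, 4.894).
With 98% confidence, each one-unit increase in living area is associated with a change of between -0.040 and 4.894 $1000s in house sale price.

(-0.040, 4.894)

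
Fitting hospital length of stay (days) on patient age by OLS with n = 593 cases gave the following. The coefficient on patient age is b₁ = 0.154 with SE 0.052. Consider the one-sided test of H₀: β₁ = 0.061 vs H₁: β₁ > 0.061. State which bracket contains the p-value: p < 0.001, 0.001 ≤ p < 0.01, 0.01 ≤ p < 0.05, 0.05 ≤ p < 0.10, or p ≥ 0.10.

0.01 ≤ p < 0.05

t = (0.154 − 0.061) / 0.052 = 1.788.
df = n − 2 = 593 − 2 = 591.
One-sided p = P(T_{591} > t) ≈ 0.0371.
So 0.01 ≤ p < 0.05.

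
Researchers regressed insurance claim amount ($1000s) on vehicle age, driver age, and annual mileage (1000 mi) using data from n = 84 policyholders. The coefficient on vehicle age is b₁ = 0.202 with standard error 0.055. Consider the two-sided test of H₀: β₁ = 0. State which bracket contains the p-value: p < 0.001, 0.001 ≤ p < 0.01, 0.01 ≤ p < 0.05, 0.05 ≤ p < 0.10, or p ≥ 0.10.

p < 0.001

t = 0.202 / 0.055 = 3.673.
df = n − k − 1 = 84 − 3 − 1 = 80.
Two-sided p = 2·P(T_{80} > |t|) ≈ 0.0004.
So p < 0.001.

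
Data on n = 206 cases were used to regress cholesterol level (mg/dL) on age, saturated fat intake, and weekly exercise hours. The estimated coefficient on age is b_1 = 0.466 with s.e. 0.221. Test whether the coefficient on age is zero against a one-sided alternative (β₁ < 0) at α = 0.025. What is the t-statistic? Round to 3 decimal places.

H₀: β₁ = 0 vs H₁: β₁ < 0.
t = (b_1 − β₁⁰)/SE = 0.466 / 0.221 = 2.109.
df = n − k − 1 = 206 − 3 − 1 = 202.
One-sided p ≈ 0.9819, which is ≥ 0.025, so fail to reject H₀.
The data do not give significant evidence that the true slope on age is negative, holding the other predictors fixed.

t = 2.109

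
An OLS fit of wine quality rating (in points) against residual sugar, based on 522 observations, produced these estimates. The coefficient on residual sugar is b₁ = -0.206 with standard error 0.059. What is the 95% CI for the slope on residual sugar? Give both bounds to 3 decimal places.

(-0.322, -0.090)

df = n − 2 = 522 − 2 = 520.
t* = t_{0.025, 520} = 1.964537.
Margin = t* × SE = 1.964537 × 0.059 = 0.11591.
CI: -0.206 ± 0.11591 → (-0.322, -0.090).
With 95% confidence, each one-unit increase in residual sugar is associated with a change of between -0.322 and -0.090 points in wine quality rating.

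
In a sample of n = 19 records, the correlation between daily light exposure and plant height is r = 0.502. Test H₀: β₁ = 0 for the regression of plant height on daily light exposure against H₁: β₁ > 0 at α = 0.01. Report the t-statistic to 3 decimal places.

t = r·√(n − 2)/√(1 − r²) = 0.502·√17/√0.747996 = 2.393.
df = n − 2 = 17.
One-sided p ≈ 0.0143, which is ≥ 0.01, so fail to reject H₀.
The data do not give significant evidence of a linear association between daily light exposure and plant height.

t = 2.393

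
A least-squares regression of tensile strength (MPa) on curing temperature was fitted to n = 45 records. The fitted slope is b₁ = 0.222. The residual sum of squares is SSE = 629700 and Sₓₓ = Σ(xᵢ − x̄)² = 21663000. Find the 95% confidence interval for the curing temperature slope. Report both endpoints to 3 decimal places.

MSE = SSE/(n − 2) = 629700/43 = 14644.2.
SE(b₁) = √(MSE/Sₓₓ) = √(14644.2/21663000) = 0.026.
df = n − 2 = 43.
t* = t_{0.025, 43} = 2.016692.
Margin = t* × SE = 2.016692 × 0.026 = 0.05243.
CI: 0.222 ± 0.05243 → (0.170, 0.274).
With 95% confidence, each one-unit increase in curing temperature is associated with a change of between 0.170 and 0.274 MPa in tensile strength.

(0.170, 0.274)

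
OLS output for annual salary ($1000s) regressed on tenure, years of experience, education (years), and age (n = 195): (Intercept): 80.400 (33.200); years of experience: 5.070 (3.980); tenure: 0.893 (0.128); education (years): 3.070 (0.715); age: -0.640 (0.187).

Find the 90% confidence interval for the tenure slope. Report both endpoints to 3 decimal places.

(0.681, 1.105)

Read off: b = 0.893, SE = 0.128 for tenure.
df = n − k − 1 = 195 − 4 − 1 = 190.
t* = t_{0.05, 190} = 1.652913.
Margin = t* × SE = 1.652913 × 0.128 = 0.21157.
CI: 0.893 ± 0.21157 → (0.681, 1.105).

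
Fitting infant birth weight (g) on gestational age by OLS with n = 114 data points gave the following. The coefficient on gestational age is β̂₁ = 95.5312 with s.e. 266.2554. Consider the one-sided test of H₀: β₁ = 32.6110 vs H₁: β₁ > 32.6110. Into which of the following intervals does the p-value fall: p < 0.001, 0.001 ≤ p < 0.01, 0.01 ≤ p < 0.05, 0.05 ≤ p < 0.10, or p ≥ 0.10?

p ≥ 0.10

t = (95.5312 − 32.6110) / 266.2554 = 0.236.
df = n − 2 = 114 − 2 = 112.
One-sided p = P(T_{112} > t) ≈ 0.4068.
So p ≥ 0.10.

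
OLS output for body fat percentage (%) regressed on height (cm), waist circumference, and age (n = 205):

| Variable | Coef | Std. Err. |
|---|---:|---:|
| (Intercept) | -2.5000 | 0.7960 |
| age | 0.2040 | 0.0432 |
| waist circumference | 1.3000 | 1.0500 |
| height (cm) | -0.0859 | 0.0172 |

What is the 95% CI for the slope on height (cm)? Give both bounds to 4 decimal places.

Read off: b = -0.0859, SE = 0.0172 for height (cm).
df = n − k − 1 = 205 − 3 − 1 = 201.
t* = t_{0.025, 201} = 1.971837.
Margin = t* × SE = 1.971837 × 0.0172 = 0.033916.
CI: -0.0859 ± 0.033916 → (-0.1198, -0.0520).

(-0.1198, -0.0520)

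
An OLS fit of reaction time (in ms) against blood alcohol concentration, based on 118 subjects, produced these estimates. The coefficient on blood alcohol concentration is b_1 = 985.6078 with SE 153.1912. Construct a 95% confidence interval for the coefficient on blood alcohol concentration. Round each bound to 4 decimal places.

(682.1933, 1289.0223)

df = n − 2 = 118 − 2 = 116.
t* = t_{0.025, 116} = 1.980626.
Margin = t* × SE = 1.980626 × 153.1912 = 303.414474.
CI: 985.6078 ± 303.414474 → (682.1933, 1289.0223).
With 95% confidence, each one-unit increase in blood alcohol concentration is associated with a change of between 682.1933 and 1289.0223 ms in reaction time.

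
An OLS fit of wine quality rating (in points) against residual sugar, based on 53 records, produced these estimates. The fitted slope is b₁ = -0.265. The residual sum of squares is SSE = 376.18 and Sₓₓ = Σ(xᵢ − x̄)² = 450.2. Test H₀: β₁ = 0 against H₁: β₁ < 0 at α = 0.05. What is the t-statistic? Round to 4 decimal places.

MSE = SSE/(n − 2) = 376.18/51 = 7.37608.
SE(b₁) = √(MSE/Sₓₓ) = √(7.37608/450.2) = 0.128.
t = -0.265 / 0.128 = -2.0703.
df = n − 2 = 51.
One-sided p ≈ 0.0218, which is < 0.05, so reject H₀.
There is evidence that the true slope on residual sugar is negative.

t = -2.0703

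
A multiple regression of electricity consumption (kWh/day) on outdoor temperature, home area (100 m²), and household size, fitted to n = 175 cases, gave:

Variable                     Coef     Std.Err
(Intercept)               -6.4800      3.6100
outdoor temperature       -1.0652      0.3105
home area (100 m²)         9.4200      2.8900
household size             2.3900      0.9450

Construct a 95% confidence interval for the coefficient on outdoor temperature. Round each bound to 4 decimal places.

Read off: b = -1.0652, SE = 0.3105 for outdoor temperature.
df = n − k − 1 = 175 − 3 − 1 = 171.
t* = t_{0.025, 171} = 1.973934.
Margin = t* × SE = 1.973934 × 0.3105 = 0.612906.
CI: -1.0652 ± 0.612906 → (-1.6781, -0.4523).

(-1.6781, -0.4523)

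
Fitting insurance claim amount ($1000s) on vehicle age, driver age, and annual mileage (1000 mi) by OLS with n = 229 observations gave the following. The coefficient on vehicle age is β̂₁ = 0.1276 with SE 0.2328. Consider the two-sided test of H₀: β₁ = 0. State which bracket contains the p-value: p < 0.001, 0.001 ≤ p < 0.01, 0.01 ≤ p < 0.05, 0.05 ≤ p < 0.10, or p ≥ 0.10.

p ≥ 0.10

t = 0.1276 / 0.2328 = 0.548.
df = n − k − 1 = 229 − 3 − 1 = 225.
Two-sided p = 2·P(T_{225} > |t|) ≈ 0.5842.
So p ≥ 0.10.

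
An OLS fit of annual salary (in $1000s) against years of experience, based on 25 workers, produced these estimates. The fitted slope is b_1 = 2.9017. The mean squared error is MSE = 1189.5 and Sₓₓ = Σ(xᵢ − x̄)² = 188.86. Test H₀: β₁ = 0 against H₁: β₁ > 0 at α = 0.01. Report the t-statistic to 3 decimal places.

SE(b_1) = √(MSE/Sₓₓ) = √(1189.5/188.86) = 2.50964.
t = 2.9017 / 2.50964 = 1.156.
df = n − 2 = 23.
One-sided p ≈ 0.1297, which is ≥ 0.01, so fail to reject H₀.
The data do not give significant evidence that the true slope on years of experience is positive.

t = 1.156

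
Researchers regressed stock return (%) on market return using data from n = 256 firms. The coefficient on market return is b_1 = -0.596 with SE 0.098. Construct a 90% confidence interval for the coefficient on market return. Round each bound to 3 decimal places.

df = n − 2 = 256 − 2 = 254.
t* = t_{0.05, 254} = 1.650875.
Margin = t* × SE = 1.650875 × 0.098 = 0.16179.
CI: -0.596 ± 0.16179 → (-0.758, -0.434).
With 90% confidence, each one-unit increase in market return is associated with a change of between -0.758 and -0.434 % in stock return.

(-0.758, -0.434)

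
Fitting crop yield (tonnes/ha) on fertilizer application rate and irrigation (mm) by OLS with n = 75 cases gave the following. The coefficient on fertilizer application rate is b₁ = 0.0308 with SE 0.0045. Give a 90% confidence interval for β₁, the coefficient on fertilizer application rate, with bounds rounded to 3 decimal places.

df = n − k − 1 = 75 − 2 − 1 = 72.
t* = t_{0.05, 72} = 1.666294.
Margin = t* × SE = 1.666294 × 0.0045 = 0.00750.
CI: 0.0308 ± 0.00750 → (0.023, 0.038).
With 90% confidence, each one-unit increase in fertilizer application rate is associated with a change of between 0.023 and 0.038 tonnes/ha in crop yield, holding the other predictors fixed.

(0.023, 0.038)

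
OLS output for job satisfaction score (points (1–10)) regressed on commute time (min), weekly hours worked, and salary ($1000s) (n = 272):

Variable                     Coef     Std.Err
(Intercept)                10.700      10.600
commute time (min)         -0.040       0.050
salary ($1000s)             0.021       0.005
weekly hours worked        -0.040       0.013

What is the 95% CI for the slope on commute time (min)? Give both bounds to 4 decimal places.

(-0.1384, 0.0584)

Read off: b = -0.040, SE = 0.050 for commute time (min).
df = n − k − 1 = 272 − 3 − 1 = 268.
t* = t_{0.025, 268} = 1.968855.
Margin = t* × SE = 1.968855 × 0.050 = 0.098443.
CI: -0.040 ± 0.098443 → (-0.1384, 0.0584).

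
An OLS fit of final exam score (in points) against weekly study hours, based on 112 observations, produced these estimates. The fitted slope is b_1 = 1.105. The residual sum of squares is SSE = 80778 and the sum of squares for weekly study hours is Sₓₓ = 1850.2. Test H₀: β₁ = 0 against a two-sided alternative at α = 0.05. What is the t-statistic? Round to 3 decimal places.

MSE = SSE/(n − 2) = 80778/110 = 734.345.
SE(b_1) = √(MSE/Sₓₓ) = √(734.345/1850.2) = 0.63.
t = 1.105 / 0.63 = 1.754.
df = n − 2 = 110.
Two-sided p ≈ 0.0822, which is ≥ 0.05, so fail to reject H₀.
The data do not give significant evidence of an association between weekly study hours and final exam score.

t = 1.754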